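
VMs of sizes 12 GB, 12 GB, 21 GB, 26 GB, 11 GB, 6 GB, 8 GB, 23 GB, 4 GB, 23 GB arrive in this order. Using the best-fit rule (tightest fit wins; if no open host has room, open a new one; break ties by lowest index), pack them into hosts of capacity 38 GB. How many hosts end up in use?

  12 → host 1 (new)  [load 12/38]
  12 → host 1  [load 24/38]
  21 → host 2 (new)  [load 21/38]
  26 → host 3 (new)  [load 26/38]
  11 → host 3  [load 37/38]
  6 → host 1  [load 30/38]
  8 → host 1  [load 38/38]
  23 → host 4 (new)  [load 23/38]
  4 → host 4  [load 27/38]
  23 → host 5 (new)  [load 23/38]
5 hosts opened.

5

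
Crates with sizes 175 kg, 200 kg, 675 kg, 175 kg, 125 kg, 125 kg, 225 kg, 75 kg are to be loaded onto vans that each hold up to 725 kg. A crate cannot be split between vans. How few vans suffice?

3

Total = 675 + 225 + 200 + 175 + 175 + 125 + 125 + 75 = 1775 kg.
Lower bound: ⌈1775/725⌉ = 3 vans.
A packing using 3 vans:
  van 1: 675 = 675
  van 2: 225 + 200 + 175 + 125 = 725
  van 3: 175 + 125 + 75 = 375
This matches the lower bound, so 3 is optimal.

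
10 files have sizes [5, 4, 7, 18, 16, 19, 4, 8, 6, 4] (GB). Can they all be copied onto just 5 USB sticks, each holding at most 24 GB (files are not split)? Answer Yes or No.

A valid assignment using 4 USB sticks:
  USB stick 1: 19 + 5 = 24
  USB stick 2: 18 + 6 = 24
  USB stick 3: 16 + 8 = 24
  USB stick 4: 7 + 4 + 4 + 4 = 19
That uses only 4 ≤ 5, so 5 USB sticks are enough.

Yes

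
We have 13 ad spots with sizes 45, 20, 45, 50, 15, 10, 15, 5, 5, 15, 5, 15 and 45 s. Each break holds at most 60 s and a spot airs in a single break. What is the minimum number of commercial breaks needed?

Total = 50 + 45 + 45 + 45 + 20 + 15 + 15 + 15 + 15 + 10 + 5 + 5 + 5 = 290 s.
Lower bound: ⌈290/60⌉ = 5 commercial breaks.
A packing using 5 commercial breaks:
  break 1: 50 + 10 = 60
  break 2: 45 + 15 = 60
  break 3: 45 + 15 = 60
  break 4: 45 + 15 = 60
  break 5: 20 + 15 + 5 + 5 + 5 = 50
This matches the lower bound, so 5 is optimal.

5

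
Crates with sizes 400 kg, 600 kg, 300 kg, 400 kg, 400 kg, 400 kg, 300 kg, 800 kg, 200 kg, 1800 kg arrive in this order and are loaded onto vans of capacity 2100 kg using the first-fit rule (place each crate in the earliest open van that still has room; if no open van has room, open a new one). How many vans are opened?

  400 → van 1 (new)  [load 400/2100]
  600 → van 1  [load 1000/2100]
  300 → van 1  [load 1300/2100]
  400 → van 1  [load 1700/2100]
  400 → van 1  [load 2100/2100]
  400 → van 2 (new)  [load 400/2100]
  300 → van 2  [load 700/2100]
  800 → van 2  [load 1500/2100]
  200 → van 2  [load 1700/2100]
  1800 → van 3 (new)  [load 1800/2100]
3 vans opened.

3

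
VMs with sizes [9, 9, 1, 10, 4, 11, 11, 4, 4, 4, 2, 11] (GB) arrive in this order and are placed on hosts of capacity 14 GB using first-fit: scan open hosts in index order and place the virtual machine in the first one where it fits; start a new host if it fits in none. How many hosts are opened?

  9 → host 1 (new)  [load 9/14]
  9 → host 2 (new)  [load 9/14]
  1 → host 1  [load 10/14]
  10 → host 3 (new)  [load 10/14]
  4 → host 1  [load 14/14]
  11 → host 4 (new)  [load 11/14]
  11 → host 5 (new)  [load 11/14]
  4 → host 2  [load 13/14]
  4 → host 3  [load 14/14]
  4 → host 6 (new)  [load 4/14]
  2 → host 4  [load 13/14]
  11 → host 7 (new)  [load 11/14]
7 hosts opened.

7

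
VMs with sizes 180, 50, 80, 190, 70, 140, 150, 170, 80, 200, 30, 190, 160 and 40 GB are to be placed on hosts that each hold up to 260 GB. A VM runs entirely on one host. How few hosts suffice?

8

Total = 200 + 190 + 190 + 180 + 170 + 160 + 150 + 140 + 80 + 80 + 70 + 50 + 40 + 30 = 1730 GB.
Lower bound: ⌈1730/260⌉ = 7 hosts.
Also, 8 VMs each exceed 130 GB, and no two of those can share a host, so at least 8 hosts are needed.
A packing using 8 hosts:
  host 1: 200 + 50 = 250
  host 2: 190 + 70 = 260
  host 3: 190 + 40 + 30 = 260
  host 4: 180 + 80 = 260
  host 5: 170 + 80 = 250
  host 6: 160 = 160
  host 7: 150 = 150
  host 8: 140 = 140
This matches the lower bound, so 8 is optimal.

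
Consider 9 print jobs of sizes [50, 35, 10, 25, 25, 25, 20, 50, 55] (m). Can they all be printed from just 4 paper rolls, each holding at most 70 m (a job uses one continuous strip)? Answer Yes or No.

Total = 295 m; ⌈295/70⌉ = 5.
At least 5 paper rolls are required, but only 4 are allowed.

No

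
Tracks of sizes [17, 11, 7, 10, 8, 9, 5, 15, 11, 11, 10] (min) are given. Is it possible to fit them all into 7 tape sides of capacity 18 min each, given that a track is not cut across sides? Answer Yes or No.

Total = 114 min; ⌈114/18⌉ = 7.
The bound of 7 does not rule out 7, but exhaustive search shows no assignment into 7 tape sides of capacity 18 min exists — the minimum is 8.

No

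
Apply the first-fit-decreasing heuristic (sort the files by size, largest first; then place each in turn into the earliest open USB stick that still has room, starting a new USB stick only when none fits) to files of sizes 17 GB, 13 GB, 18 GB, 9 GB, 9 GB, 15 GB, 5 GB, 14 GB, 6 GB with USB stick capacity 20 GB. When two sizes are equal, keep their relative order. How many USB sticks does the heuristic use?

Sorted descending: 18, 17, 15, 14, 13, 9, 9, 6, 5.
  18 → USB stick 1 (new)  [load 18/20]
  17 → USB stick 2 (new)  [load 17/20]
  15 → USB stick 3 (new)  [load 15/20]
  14 → USB stick 4 (new)  [load 14/20]
  13 → USB stick 5 (new)  [load 13/20]
  9 → USB stick 6 (new)  [load 9/20]
  9 → USB stick 6  [load 18/20]
  6 → USB stick 4  [load 20/20]
  5 → USB stick 3  [load 20/20]
6 USB sticks opened.

6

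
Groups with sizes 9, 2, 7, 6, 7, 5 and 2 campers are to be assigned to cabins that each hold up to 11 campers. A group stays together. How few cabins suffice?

Total = 9 + 7 + 7 + 6 + 5 + 2 + 2 = 38 campers.
Lower bound: ⌈38/11⌉ = 4 cabins.
A packing using 4 cabins:
  cabin 1: 9 + 2 = 11
  cabin 2: 7 + 2 = 9
  cabin 3: 7 = 7
  cabin 4: 6 + 5 = 11
This matches the lower bound, so 4 is optimal.

4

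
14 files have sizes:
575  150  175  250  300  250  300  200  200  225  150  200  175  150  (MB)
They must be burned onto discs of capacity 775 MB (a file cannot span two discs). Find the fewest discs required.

Total = 575 + 300 + 300 + 250 + 250 + 225 + 200 + 200 + 200 + 175 + 175 + 150 + 150 + 150 = 3300 MB.
Lower bound: ⌈3300/775⌉ = 5 discs.
A packing using 5 discs:
  disc 1: 575 + 200 = 775
  disc 2: 300 + 300 + 175 = 775
  disc 3: 250 + 250 + 225 = 725
  disc 4: 200 + 200 + 175 + 150 = 725
  disc 5: 150 + 150 = 300
This matches the lower bound, so 5 is optimal.

5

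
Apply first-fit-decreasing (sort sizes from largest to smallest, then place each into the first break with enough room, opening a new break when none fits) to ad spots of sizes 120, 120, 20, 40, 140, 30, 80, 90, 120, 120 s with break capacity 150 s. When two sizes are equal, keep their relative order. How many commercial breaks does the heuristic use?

7

Sorted descending: 140, 120, 120, 120, 120, 90, 80, 40, 30, 20.
  140 → break 1 (new)  [load 140/150]
  120 → break 2 (new)  [load 120/150]
  120 → break 3 (new)  [load 120/150]
  120 → break 4 (new)  [load 120/150]
  120 → break 5 (new)  [load 120/150]
  90 → break 6 (new)  [load 90/150]
  80 → break 7 (new)  [load 80/150]
  40 → break 6  [load 130/150]
  30 → break 2  [load 150/150]
  20 → break 3  [load 140/150]
7 commercial breaks opened.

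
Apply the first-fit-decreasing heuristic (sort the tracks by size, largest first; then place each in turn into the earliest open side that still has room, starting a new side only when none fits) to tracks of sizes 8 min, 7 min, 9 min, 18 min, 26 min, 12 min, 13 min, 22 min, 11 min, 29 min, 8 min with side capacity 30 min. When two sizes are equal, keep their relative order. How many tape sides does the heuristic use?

6

Sorted descending: 29, 26, 22, 18, 13, 12, 11, 9, 8, 8, 7.
  29 → side 1 (new)  [load 29/30]
  26 → side 2 (new)  [load 26/30]
  22 → side 3 (new)  [load 22/30]
  18 → side 4 (new)  [load 18/30]
  13 → side 5 (new)  [load 13/30]
  12 → side 4  [load 30/30]
  11 → side 5  [load 24/30]
  9 → side 6 (new)  [load 9/30]
  8 → side 3  [load 30/30]
  8 → side 6  [load 17/30]
  7 → side 6  [load 24/30]
6 tape sides opened.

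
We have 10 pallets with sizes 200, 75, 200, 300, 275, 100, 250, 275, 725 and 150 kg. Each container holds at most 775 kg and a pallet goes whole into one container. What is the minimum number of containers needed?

Total = 725 + 300 + 275 + 275 + 250 + 200 + 200 + 150 + 100 + 75 = 2550 kg.
Lower bound: ⌈2550/775⌉ = 4 containers.
A packing using 4 containers:
  container 1: 725 = 725
  container 2: 300 + 275 + 200 = 775
  container 3: 275 + 250 + 200 = 725
  container 4: 150 + 100 + 75 = 325
This matches the lower bound, so 4 is optimal.

4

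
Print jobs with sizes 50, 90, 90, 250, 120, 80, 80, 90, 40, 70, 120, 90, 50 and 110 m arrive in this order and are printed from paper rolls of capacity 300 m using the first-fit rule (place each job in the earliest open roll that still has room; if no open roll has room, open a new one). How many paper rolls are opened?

  50 → roll 1 (new)  [load 50/300]
  90 → roll 1  [load 140/300]
  90 → roll 1  [load 230/300]
  250 → roll 2 (new)  [load 250/300]
  120 → roll 3 (new)  [load 120/300]
  80 → roll 3  [load 200/300]
  80 → roll 3  [load 280/300]
  90 → roll 4 (new)  [load 90/300]
  40 → roll 1  [load 270/300]
  70 → roll 4  [load 160/300]
  120 → roll 4  [load 280/300]
  90 → roll 5 (new)  [load 90/300]
  50 → roll 2  [load 300/300]
  110 → roll 5  [load 200/300]
5 paper rolls opened.

5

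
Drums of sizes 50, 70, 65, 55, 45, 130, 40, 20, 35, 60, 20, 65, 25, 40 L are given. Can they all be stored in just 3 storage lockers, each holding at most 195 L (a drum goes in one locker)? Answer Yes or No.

Total = 720 L; ⌈720/195⌉ = 4.
At least 4 storage lockers are required, but only 3 are allowed.

No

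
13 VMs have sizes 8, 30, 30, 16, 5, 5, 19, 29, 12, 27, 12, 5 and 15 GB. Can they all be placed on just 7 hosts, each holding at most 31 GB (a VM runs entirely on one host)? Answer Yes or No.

No

Total = 213 GB; ⌈213/31⌉ = 7.
The bound of 7 does not rule out 7, but exhaustive search shows no assignment into 7 hosts of capacity 31 GB exists — the minimum is 8.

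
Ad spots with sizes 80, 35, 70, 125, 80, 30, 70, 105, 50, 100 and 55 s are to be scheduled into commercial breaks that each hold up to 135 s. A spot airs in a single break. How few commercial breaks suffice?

7

Total = 125 + 105 + 100 + 80 + 80 + 70 + 70 + 55 + 50 + 35 + 30 = 800 s.
Lower bound: ⌈800/135⌉ = 6 commercial breaks.
Also, 7 ad spots each exceed 135/2 s, and no two of those can share a break, so at least 7 commercial breaks are needed.
A packing using 7 commercial breaks:
  break 1: 125 = 125
  break 2: 105 + 30 = 135
  break 3: 100 + 35 = 135
  break 4: 80 + 55 = 135
  break 5: 80 + 50 = 130
  break 6: 70 = 70
  break 7: 70 = 70
This matches the lower bound, so 7 is optimal.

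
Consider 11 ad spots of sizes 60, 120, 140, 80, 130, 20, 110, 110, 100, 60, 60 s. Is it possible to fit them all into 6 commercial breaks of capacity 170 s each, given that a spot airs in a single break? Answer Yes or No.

No

Total = 990 s; ⌈990/170⌉ = 6.
The bound of 6 does not rule out 6, but exhaustive search shows no assignment into 6 commercial breaks of capacity 170 s exists — the minimum is 7.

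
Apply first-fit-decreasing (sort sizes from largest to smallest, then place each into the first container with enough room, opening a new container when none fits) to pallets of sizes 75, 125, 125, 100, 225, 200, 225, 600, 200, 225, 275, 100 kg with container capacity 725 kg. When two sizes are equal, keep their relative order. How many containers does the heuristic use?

Sorted descending: 600, 275, 225, 225, 225, 200, 200, 125, 125, 100, 100, 75.
  600 → container 1 (new)  [load 600/725]
  275 → container 2 (new)  [load 275/725]
  225 → container 2  [load 500/725]
  225 → container 2  [load 725/725]
  225 → container 3 (new)  [load 225/725]
  200 → container 3  [load 425/725]
  200 → container 3  [load 625/725]
  125 → container 1  [load 725/725]
  125 → container 4 (new)  [load 125/725]
  100 → container 3  [load 725/725]
  100 → container 4  [load 225/725]
  75 → container 4  [load 300/725]
4 containers opened.

4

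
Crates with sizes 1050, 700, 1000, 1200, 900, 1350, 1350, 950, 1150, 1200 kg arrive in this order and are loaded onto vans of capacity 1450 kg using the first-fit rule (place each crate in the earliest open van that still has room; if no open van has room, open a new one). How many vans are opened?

10

  1050 → van 1 (new)  [load 1050/1450]
  700 → van 2 (new)  [load 700/1450]
  1000 → van 3 (new)  [load 1000/1450]
  1200 → van 4 (new)  [load 1200/1450]
  900 → van 5 (new)  [load 900/1450]
  1350 → van 6 (new)  [load 1350/1450]
  1350 → van 7 (new)  [load 1350/1450]
  950 → van 8 (new)  [load 950/1450]
  1150 → van 9 (new)  [load 1150/1450]
  1200 → van 10 (new)  [load 1200/1450]
10 vans opened.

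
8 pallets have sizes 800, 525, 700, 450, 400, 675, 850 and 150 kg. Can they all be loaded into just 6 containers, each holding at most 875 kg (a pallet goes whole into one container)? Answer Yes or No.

Yes

A valid assignment using 6 containers:
  container 1: 850 = 850
  container 2: 800 = 800
  container 3: 700 + 150 = 850
  container 4: 675 = 675
  container 5: 525 = 525
  container 6: 450 + 400 = 850
Every load is within 875 kg, so 6 containers suffice.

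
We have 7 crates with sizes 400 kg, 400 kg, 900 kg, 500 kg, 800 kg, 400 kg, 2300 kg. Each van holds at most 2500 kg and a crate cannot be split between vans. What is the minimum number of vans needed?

Total = 2300 + 900 + 800 + 500 + 400 + 400 + 400 = 5700 kg.
Lower bound: ⌈5700/2500⌉ = 3 vans.
A packing using 3 vans:
  van 1: 2300 = 2300
  van 2: 900 + 800 + 500 = 2200
  van 3: 400 + 400 + 400 = 1200
This matches the lower bound, so 3 is optimal.

3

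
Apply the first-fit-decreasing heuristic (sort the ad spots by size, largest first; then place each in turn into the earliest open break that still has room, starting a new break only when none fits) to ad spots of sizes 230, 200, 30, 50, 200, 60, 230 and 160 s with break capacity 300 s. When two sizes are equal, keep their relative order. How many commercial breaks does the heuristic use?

Sorted descending: 230, 230, 200, 200, 160, 60, 50, 30.
  230 → break 1 (new)  [load 230/300]
  230 → break 2 (new)  [load 230/300]
  200 → break 3 (new)  [load 200/300]
  200 → break 4 (new)  [load 200/300]
  160 → break 5 (new)  [load 160/300]
  60 → break 1  [load 290/300]
  50 → break 2  [load 280/300]
  30 → break 3  [load 230/300]
5 commercial breaks opened.

5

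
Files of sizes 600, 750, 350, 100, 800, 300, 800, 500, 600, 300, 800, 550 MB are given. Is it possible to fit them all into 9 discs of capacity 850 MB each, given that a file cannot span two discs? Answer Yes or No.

Yes

A valid assignment using 9 discs:
  disc 1: 800 = 800
  disc 2: 800 = 800
  disc 3: 800 = 800
  disc 4: 750 + 100 = 850
  disc 5: 600 = 600
  disc 6: 600 = 600
  disc 7: 550 + 300 = 850
  disc 8: 500 + 350 = 850
  disc 9: 300 = 300
Every load is within 850 MB, so 9 discs suffice.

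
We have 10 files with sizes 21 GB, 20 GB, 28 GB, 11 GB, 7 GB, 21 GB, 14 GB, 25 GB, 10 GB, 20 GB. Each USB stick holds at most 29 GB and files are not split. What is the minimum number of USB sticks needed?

8

Total = 28 + 25 + 21 + 21 + 20 + 20 + 14 + 11 + 10 + 7 = 177 GB.
Lower bound: ⌈177/29⌉ = 7 USB sticks.
A packing using 8 USB sticks:
  USB stick 1: 28 = 28
  USB stick 2: 25 = 25
  USB stick 3: 21 + 7 = 28
  USB stick 4: 21 = 21
  USB stick 5: 20 = 20
  USB stick 6: 20 = 20
  USB stick 7: 14 + 11 = 25
  USB stick 8: 10 = 10
No arrangement into 7 USB sticks stays within capacity, so 8 is optimal.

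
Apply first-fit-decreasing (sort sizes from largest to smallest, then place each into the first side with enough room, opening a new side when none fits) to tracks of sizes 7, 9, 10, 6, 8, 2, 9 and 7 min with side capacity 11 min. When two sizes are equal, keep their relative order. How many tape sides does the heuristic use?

7

Sorted descending: 10, 9, 9, 8, 7, 7, 6, 2.
  10 → side 1 (new)  [load 10/11]
  9 → side 2 (new)  [load 9/11]
  9 → side 3 (new)  [load 9/11]
  8 → side 4 (new)  [load 8/11]
  7 → side 5 (new)  [load 7/11]
  7 → side 6 (new)  [load 7/11]
  6 → side 7 (new)  [load 6/11]
  2 → side 2  [load 11/11]
7 tape sides opened.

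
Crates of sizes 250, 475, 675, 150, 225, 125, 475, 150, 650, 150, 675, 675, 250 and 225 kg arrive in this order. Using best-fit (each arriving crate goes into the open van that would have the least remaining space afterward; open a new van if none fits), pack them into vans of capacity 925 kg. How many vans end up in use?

6

  250 → van 1 (new)  [load 250/925]
  475 → van 1  [load 725/925]
  675 → van 2 (new)  [load 675/925]
  150 → van 1  [load 875/925]
  225 → van 2  [load 900/925]
  125 → van 3 (new)  [load 125/925]
  475 → van 3  [load 600/925]
  150 → van 3  [load 750/925]
  650 → van 4 (new)  [load 650/925]
  150 → van 3  [load 900/925]
  675 → van 5 (new)  [load 675/925]
  675 → van 6 (new)  [load 675/925]
  250 → van 5  [load 925/925]
  225 → van 6  [load 900/925]
6 vans opened.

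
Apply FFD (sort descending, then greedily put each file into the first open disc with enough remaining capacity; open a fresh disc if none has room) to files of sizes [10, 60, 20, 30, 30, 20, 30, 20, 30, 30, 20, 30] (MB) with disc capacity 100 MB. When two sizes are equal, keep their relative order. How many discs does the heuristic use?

4

Sorted descending: 60, 30, 30, 30, 30, 30, 30, 20, 20, 20, 20, 10.
  60 → disc 1 (new)  [load 60/100]
  30 → disc 1  [load 90/100]
  30 → disc 2 (new)  [load 30/100]
  30 → disc 2  [load 60/100]
  30 → disc 2  [load 90/100]
  30 → disc 3 (new)  [load 30/100]
  30 → disc 3  [load 60/100]
  20 → disc 3  [load 80/100]
  20 → disc 3  [load 100/100]
  20 → disc 4 (new)  [load 20/100]
  20 → disc 4  [load 40/100]
  10 → disc 1  [load 100/100]
4 discs opened.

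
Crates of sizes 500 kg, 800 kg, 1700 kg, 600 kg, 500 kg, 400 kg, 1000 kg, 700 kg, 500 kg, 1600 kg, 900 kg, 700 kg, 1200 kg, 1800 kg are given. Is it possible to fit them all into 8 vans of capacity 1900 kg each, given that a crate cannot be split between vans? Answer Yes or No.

Yes

A valid assignment using 8 vans:
  van 1: 1800 = 1800
  van 2: 1700 = 1700
  van 3: 1600 = 1600
  van 4: 1200 + 700 = 1900
  van 5: 1000 + 900 = 1900
  van 6: 800 + 700 + 400 = 1900
  van 7: 600 + 500 + 500 = 1600
  van 8: 500 = 500
Every load is within 1900 kg, so 8 vans suffice.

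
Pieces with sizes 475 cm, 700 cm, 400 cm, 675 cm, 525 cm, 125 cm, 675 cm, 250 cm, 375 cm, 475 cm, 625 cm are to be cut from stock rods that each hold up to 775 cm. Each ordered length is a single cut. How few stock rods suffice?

Total = 700 + 675 + 675 + 625 + 525 + 475 + 475 + 400 + 375 + 250 + 125 = 5300 cm.
Lower bound: ⌈5300/775⌉ = 7 stock rods.
Also, 8 pieces each exceed 775/2 cm, and no two of those can share a stock rod, so at least 8 stock rods are needed.
A packing using 8 stock rods:
  stock rod 1: 700 = 700
  stock rod 2: 675 = 675
  stock rod 3: 675 = 675
  stock rod 4: 625 + 125 = 750
  stock rod 5: 525 + 250 = 775
  stock rod 6: 475 = 475
  stock rod 7: 475 = 475
  stock rod 8: 400 + 375 = 775
This matches the lower bound, so 8 is optimal.

8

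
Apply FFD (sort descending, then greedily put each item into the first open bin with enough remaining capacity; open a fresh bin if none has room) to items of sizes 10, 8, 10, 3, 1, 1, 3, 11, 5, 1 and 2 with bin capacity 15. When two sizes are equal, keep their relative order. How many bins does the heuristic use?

4

Sorted descending: 11, 10, 10, 8, 5, 3, 3, 2, 1, 1, 1.
  11 → bin 1 (new)  [load 11/15]
  10 → bin 2 (new)  [load 10/15]
  10 → bin 3 (new)  [load 10/15]
  8 → bin 4 (new)  [load 8/15]
  5 → bin 2  [load 15/15]
  3 → bin 1  [load 14/15]
  3 → bin 3  [load 13/15]
  2 → bin 3  [load 15/15]
  1 → bin 1  [load 15/15]
  1 → bin 4  [load 9/15]
  1 → bin 4  [load 10/15]
4 bins opened.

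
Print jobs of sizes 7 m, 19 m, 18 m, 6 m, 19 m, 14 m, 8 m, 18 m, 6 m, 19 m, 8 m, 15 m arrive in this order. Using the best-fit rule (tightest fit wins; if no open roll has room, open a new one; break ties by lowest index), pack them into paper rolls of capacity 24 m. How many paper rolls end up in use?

  7 → roll 1 (new)  [load 7/24]
  19 → roll 2 (new)  [load 19/24]
  18 → roll 3 (new)  [load 18/24]
  6 → roll 3  [load 24/24]
  19 → roll 4 (new)  [load 19/24]
  14 → roll 1  [load 21/24]
  8 → roll 5 (new)  [load 8/24]
  18 → roll 6 (new)  [load 18/24]
  6 → roll 6  [load 24/24]
  19 → roll 7 (new)  [load 19/24]
  8 → roll 5  [load 16/24]
  15 → roll 8 (new)  [load 15/24]
8 paper rolls opened.

8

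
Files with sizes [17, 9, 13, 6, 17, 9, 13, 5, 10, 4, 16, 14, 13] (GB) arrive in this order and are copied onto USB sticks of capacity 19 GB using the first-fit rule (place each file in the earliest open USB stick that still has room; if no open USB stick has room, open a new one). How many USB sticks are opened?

  17 → USB stick 1 (new)  [load 17/19]
  9 → USB stick 2 (new)  [load 9/19]
  13 → USB stick 3 (new)  [load 13/19]
  6 → USB stick 2  [load 15/19]
  17 → USB stick 4 (new)  [load 17/19]
  9 → USB stick 5 (new)  [load 9/19]
  13 → USB stick 6 (new)  [load 13/19]
  5 → USB stick 3  [load 18/19]
  10 → USB stick 5  [load 19/19]
  4 → USB stick 2  [load 19/19]
  16 → USB stick 7 (new)  [load 16/19]
  14 → USB stick 8 (new)  [load 14/19]
  13 → USB stick 9 (new)  [load 13/19]
9 USB sticks opened.

9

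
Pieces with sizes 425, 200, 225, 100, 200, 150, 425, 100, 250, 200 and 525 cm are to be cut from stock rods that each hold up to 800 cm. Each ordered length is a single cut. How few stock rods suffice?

Total = 525 + 425 + 425 + 250 + 225 + 200 + 200 + 200 + 150 + 100 + 100 = 2800 cm.
Lower bound: ⌈2800/800⌉ = 4 stock rods.
A packing using 4 stock rods:
  stock rod 1: 525 + 250 = 775
  stock rod 2: 425 + 225 + 150 = 800
  stock rod 3: 425 + 200 + 100 = 725
  stock rod 4: 200 + 200 + 100 = 500
This matches the lower bound, so 4 is optimal.

4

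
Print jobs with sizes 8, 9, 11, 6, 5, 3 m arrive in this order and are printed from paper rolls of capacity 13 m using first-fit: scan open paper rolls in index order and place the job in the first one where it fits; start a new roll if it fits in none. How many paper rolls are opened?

4

  8 → roll 1 (new)  [load 8/13]
  9 → roll 2 (new)  [load 9/13]
  11 → roll 3 (new)  [load 11/13]
  6 → roll 4 (new)  [load 6/13]
  5 → roll 1  [load 13/13]
  3 → roll 2  [load 12/13]
4 paper rolls opened.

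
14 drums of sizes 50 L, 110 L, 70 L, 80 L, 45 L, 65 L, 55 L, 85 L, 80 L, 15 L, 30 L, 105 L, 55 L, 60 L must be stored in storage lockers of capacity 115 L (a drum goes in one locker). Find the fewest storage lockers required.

Total = 110 + 105 + 85 + 80 + 80 + 70 + 65 + 60 + 55 + 55 + 50 + 45 + 30 + 15 = 905 L.
Lower bound: ⌈905/115⌉ = 8 storage lockers.
A packing using 9 storage lockers:
  locker 1: 110 = 110
  locker 2: 105 = 105
  locker 3: 85 + 30 = 115
  locker 4: 80 + 15 = 95
  locker 5: 80 = 80
  locker 6: 70 + 45 = 115
  locker 7: 65 + 50 = 115
  locker 8: 60 + 55 = 115
  locker 9: 55 = 55
No arrangement into 8 storage lockers stays within capacity, so 9 is optimal.

9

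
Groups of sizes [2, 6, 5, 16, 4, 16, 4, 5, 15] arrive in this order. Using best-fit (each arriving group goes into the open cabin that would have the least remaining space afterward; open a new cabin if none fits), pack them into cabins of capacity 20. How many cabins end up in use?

4

  2 → cabin 1 (new)  [load 2/20]
  6 → cabin 1  [load 8/20]
  5 → cabin 1  [load 13/20]
  16 → cabin 2 (new)  [load 16/20]
  4 → cabin 2  [load 20/20]
  16 → cabin 3 (new)  [load 16/20]
  4 → cabin 3  [load 20/20]
  5 → cabin 1  [load 18/20]
  15 → cabin 4 (new)  [load 15/20]
4 cabins opened.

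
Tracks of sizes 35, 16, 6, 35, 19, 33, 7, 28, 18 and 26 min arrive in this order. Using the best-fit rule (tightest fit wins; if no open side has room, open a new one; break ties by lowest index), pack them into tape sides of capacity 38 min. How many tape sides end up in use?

  35 → side 1 (new)  [load 35/38]
  16 → side 2 (new)  [load 16/38]
  6 → side 2  [load 22/38]
  35 → side 3 (new)  [load 35/38]
  19 → side 4 (new)  [load 19/38]
  33 → side 5 (new)  [load 33/38]
  7 → side 2  [load 29/38]
  28 → side 6 (new)  [load 28/38]
  18 → side 4  [load 37/38]
  26 → side 7 (new)  [load 26/38]
7 tape sides opened.

7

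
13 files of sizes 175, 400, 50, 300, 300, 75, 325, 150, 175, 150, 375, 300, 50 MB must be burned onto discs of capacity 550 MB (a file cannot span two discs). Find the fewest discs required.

Total = 400 + 375 + 325 + 300 + 300 + 300 + 175 + 175 + 150 + 150 + 75 + 50 + 50 = 2825 MB.
Lower bound: ⌈2825/550⌉ = 6 discs.
A packing using 6 discs:
  disc 1: 400 + 150 = 550
  disc 2: 375 + 175 = 550
  disc 3: 325 + 175 + 50 = 550
  disc 4: 300 + 150 + 75 = 525
  disc 5: 300 + 50 = 350
  disc 6: 300 = 300
This matches the lower bound, so 6 is optimal.

6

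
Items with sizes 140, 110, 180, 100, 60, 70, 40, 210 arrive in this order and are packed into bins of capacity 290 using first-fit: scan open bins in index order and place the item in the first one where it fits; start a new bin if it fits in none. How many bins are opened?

  140 → bin 1 (new)  [load 140/290]
  110 → bin 1  [load 250/290]
  180 → bin 2 (new)  [load 180/290]
  100 → bin 2  [load 280/290]
  60 → bin 3 (new)  [load 60/290]
  70 → bin 3  [load 130/290]
  40 → bin 1  [load 290/290]
  210 → bin 4 (new)  [load 210/290]
4 bins opened.

4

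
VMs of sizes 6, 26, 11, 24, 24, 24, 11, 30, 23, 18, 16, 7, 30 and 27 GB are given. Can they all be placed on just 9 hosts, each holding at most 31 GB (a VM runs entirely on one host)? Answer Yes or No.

No

Total = 277 GB; ⌈277/31⌉ = 9.
10 VMs each exceed half the capacity and cannot share a host, forcing at least 10 hosts.
At least 10 hosts are required, but only 9 are allowed.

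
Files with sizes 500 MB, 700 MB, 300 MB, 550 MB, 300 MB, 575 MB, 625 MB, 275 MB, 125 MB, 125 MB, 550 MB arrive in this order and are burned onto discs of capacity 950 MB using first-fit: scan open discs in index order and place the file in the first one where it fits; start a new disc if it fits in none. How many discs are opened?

  500 → disc 1 (new)  [load 500/950]
  700 → disc 2 (new)  [load 700/950]
  300 → disc 1  [load 800/950]
  550 → disc 3 (new)  [load 550/950]
  300 → disc 3  [load 850/950]
  575 → disc 4 (new)  [load 575/950]
  625 → disc 5 (new)  [load 625/950]
  275 → disc 4  [load 850/950]
  125 → disc 1  [load 925/950]
  125 → disc 2  [load 825/950]
  550 → disc 6 (new)  [load 550/950]
6 discs opened.

6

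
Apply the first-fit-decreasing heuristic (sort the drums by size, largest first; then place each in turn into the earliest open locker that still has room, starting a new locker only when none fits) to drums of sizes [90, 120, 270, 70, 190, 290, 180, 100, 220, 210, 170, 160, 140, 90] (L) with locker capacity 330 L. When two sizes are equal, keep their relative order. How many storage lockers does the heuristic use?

8

Sorted descending: 290, 270, 220, 210, 190, 180, 170, 160, 140, 120, 100, 90, 90, 70.
  290 → locker 1 (new)  [load 290/330]
  270 → locker 2 (new)  [load 270/330]
  220 → locker 3 (new)  [load 220/330]
  210 → locker 4 (new)  [load 210/330]
  190 → locker 5 (new)  [load 190/330]
  180 → locker 6 (new)  [load 180/330]
  170 → locker 7 (new)  [load 170/330]
  160 → locker 7  [load 330/330]
  140 → locker 5  [load 330/330]
  120 → locker 4  [load 330/330]
  100 → locker 3  [load 320/330]
  90 → locker 6  [load 270/330]
  90 → locker 8 (new)  [load 90/330]
  70 → locker 8  [load 160/330]
8 storage lockers opened.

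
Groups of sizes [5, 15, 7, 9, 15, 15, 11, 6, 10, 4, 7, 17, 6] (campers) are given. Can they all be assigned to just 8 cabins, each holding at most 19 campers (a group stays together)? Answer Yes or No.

A valid assignment using 8 cabins:
  cabin 1: 17 = 17
  cabin 2: 15 + 4 = 19
  cabin 3: 15 = 15
  cabin 4: 15 = 15
  cabin 5: 11 + 7 = 18
  cabin 6: 10 + 9 = 19
  cabin 7: 7 + 6 + 6 = 19
  cabin 8: 5 = 5
Every load is within 19 campers, so 8 cabins suffice.

Yes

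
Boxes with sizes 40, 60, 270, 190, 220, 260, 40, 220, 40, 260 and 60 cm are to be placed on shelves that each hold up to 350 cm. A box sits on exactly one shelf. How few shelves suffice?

6

Total = 270 + 260 + 260 + 220 + 220 + 190 + 60 + 60 + 40 + 40 + 40 = 1660 cm.
Lower bound: ⌈1660/350⌉ = 5 shelves.
Also, 6 boxes each exceed 175 cm, and no two of those can share a shelf, so at least 6 shelves are needed.
A packing using 6 shelves:
  shelf 1: 270 + 60 = 330
  shelf 2: 260 + 60 = 320
  shelf 3: 260 + 40 + 40 = 340
  shelf 4: 220 + 40 = 260
  shelf 5: 220 = 220
  shelf 6: 190 = 190
This matches the lower bound, so 6 is optimal.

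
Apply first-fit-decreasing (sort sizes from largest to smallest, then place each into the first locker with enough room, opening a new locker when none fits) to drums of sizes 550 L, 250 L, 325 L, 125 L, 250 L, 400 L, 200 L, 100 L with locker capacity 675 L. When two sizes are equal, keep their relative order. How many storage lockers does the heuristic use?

4

Sorted descending: 550, 400, 325, 250, 250, 200, 125, 100.
  550 → locker 1 (new)  [load 550/675]
  400 → locker 2 (new)  [load 400/675]
  325 → locker 3 (new)  [load 325/675]
  250 → locker 2  [load 650/675]
  250 → locker 3  [load 575/675]
  200 → locker 4 (new)  [load 200/675]
  125 → locker 1  [load 675/675]
  100 → locker 3  [load 675/675]
4 storage lockers opened.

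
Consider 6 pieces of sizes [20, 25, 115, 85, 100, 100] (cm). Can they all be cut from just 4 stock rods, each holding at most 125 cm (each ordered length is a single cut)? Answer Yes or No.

Yes

A valid assignment using 4 stock rods:
  stock rod 1: 115 = 115
  stock rod 2: 100 + 25 = 125
  stock rod 3: 100 + 20 = 120
  stock rod 4: 85 = 85
Every load is within 125 cm, so 4 stock rods suffice.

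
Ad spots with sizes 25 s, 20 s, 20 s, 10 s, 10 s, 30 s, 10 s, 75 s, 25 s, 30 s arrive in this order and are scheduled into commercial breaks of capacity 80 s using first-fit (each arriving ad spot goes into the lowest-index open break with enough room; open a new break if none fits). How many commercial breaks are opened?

  25 → break 1 (new)  [load 25/80]
  20 → break 1  [load 45/80]
  20 → break 1  [load 65/80]
  10 → break 1  [load 75/80]
  10 → break 2 (new)  [load 10/80]
  30 → break 2  [load 40/80]
  10 → break 2  [load 50/80]
  75 → break 3 (new)  [load 75/80]
  25 → break 2  [load 75/80]
  30 → break 4 (new)  [load 30/80]
4 commercial breaks opened.

4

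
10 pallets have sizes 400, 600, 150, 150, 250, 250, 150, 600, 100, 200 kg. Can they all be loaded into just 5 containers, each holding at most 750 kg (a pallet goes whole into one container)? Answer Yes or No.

A valid assignment using 4 containers:
  container 1: 600 + 150 = 750
  container 2: 600 + 150 = 750
  container 3: 400 + 250 + 100 = 750
  container 4: 250 + 200 + 150 = 600
That uses only 4 ≤ 5, so 5 containers are enough.

Yes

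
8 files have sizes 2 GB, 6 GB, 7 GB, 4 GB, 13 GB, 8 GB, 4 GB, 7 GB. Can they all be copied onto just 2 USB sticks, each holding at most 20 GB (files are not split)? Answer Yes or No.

Total = 51 GB; ⌈51/20⌉ = 3.
At least 3 USB sticks are required, but only 2 are allowed.

No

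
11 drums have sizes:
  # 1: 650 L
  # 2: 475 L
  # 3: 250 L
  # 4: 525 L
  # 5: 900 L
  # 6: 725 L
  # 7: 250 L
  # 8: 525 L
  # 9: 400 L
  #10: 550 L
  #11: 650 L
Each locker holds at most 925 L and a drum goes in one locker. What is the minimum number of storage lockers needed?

Total = 900 + 725 + 650 + 650 + 550 + 525 + 525 + 475 + 400 + 250 + 250 = 5900 L.
Lower bound: ⌈5900/925⌉ = 7 storage lockers.
Also, 8 drums each exceed 925/2 L, and no two of those can share a locker, so at least 8 storage lockers are needed.
A packing using 8 storage lockers:
  locker 1: 900 = 900
  locker 2: 725 = 725
  locker 3: 650 + 250 = 900
  locker 4: 650 + 250 = 900
  locker 5: 550 = 550
  locker 6: 525 + 400 = 925
  locker 7: 525 = 525
  locker 8: 475 = 475
This matches the lower bound, so 8 is optimal.

8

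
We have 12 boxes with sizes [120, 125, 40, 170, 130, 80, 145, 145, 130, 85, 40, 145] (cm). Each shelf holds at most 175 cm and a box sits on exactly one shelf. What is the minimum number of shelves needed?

Total = 170 + 145 + 145 + 145 + 130 + 130 + 125 + 120 + 85 + 80 + 40 + 40 = 1355 cm.
Lower bound: ⌈1355/175⌉ = 8 shelves.
A packing using 9 shelves:
  shelf 1: 170 = 170
  shelf 2: 145 = 145
  shelf 3: 145 = 145
  shelf 4: 145 = 145
  shelf 5: 130 + 40 = 170
  shelf 6: 130 + 40 = 170
  shelf 7: 125 = 125
  shelf 8: 120 = 120
  shelf 9: 85 + 80 = 165
No arrangement into 8 shelves stays within capacity, so 9 is optimal.

9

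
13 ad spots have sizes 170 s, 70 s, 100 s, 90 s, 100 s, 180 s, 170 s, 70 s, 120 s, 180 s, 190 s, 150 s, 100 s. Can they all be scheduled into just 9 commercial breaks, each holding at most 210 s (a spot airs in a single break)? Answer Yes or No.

Total = 1690 s; ⌈1690/210⌉ = 9.
The bound of 9 does not rule out 9, but exhaustive search shows no assignment into 9 commercial breaks of capacity 210 s exists — the minimum is 10.

No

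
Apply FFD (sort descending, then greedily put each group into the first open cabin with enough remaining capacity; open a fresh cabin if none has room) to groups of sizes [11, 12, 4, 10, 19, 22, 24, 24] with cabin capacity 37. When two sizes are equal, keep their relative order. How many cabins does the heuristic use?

Sorted descending: 24, 24, 22, 19, 12, 11, 10, 4.
  24 → cabin 1 (new)  [load 24/37]
  24 → cabin 2 (new)  [load 24/37]
  22 → cabin 3 (new)  [load 22/37]
  19 → cabin 4 (new)  [load 19/37]
  12 → cabin 1  [load 36/37]
  11 → cabin 2  [load 35/37]
  10 → cabin 3  [load 32/37]
  4 → cabin 3  [load 36/37]
4 cabins opened.

4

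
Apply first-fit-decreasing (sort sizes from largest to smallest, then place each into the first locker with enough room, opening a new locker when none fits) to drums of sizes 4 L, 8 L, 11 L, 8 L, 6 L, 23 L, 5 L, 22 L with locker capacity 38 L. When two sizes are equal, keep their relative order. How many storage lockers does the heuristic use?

3

Sorted descending: 23, 22, 11, 8, 8, 6, 5, 4.
  23 → locker 1 (new)  [load 23/38]
  22 → locker 2 (new)  [load 22/38]
  11 → locker 1  [load 34/38]
  8 → locker 2  [load 30/38]
  8 → locker 2  [load 38/38]
  6 → locker 3 (new)  [load 6/38]
  5 → locker 3  [load 11/38]
  4 → locker 1  [load 38/38]
3 storage lockers opened.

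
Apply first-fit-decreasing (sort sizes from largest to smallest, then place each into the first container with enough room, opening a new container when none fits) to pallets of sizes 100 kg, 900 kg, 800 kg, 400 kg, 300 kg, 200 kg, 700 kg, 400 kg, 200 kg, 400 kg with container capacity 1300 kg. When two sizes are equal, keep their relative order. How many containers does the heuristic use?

4

Sorted descending: 900, 800, 700, 400, 400, 400, 300, 200, 200, 100.
  900 → container 1 (new)  [load 900/1300]
  800 → container 2 (new)  [load 800/1300]
  700 → container 3 (new)  [load 700/1300]
  400 → container 1  [load 1300/1300]
  400 → container 2  [load 1200/1300]
  400 → container 3  [load 1100/1300]
  300 → container 4 (new)  [load 300/1300]
  200 → container 3  [load 1300/1300]
  200 → container 4  [load 500/1300]
  100 → container 2  [load 1300/1300]
4 containers opened.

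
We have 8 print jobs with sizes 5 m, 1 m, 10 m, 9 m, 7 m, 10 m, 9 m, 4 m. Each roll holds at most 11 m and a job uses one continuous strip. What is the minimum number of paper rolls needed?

6

Total = 10 + 10 + 9 + 9 + 7 + 5 + 4 + 1 = 55 m.
Lower bound: ⌈55/11⌉ = 5 paper rolls.
A packing using 6 paper rolls:
  roll 1: 10 + 1 = 11
  roll 2: 10 = 10
  roll 3: 9 = 9
  roll 4: 9 = 9
  roll 5: 7 + 4 = 11
  roll 6: 5 = 5
No arrangement into 5 paper rolls stays within capacity, so 6 is optimal.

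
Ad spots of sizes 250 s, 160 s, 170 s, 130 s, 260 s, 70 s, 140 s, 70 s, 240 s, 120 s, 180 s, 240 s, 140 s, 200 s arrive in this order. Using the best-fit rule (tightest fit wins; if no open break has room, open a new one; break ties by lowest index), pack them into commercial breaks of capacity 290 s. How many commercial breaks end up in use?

  250 → break 1 (new)  [load 250/290]
  160 → break 2 (new)  [load 160/290]
  170 → break 3 (new)  [load 170/290]
  130 → break 2  [load 290/290]
  260 → break 4 (new)  [load 260/290]
  70 → break 3  [load 240/290]
  140 → break 5 (new)  [load 140/290]
  70 → break 5  [load 210/290]
  240 → break 6 (new)  [load 240/290]
  120 → break 7 (new)  [load 120/290]
  180 → break 8 (new)  [load 180/290]
  240 → break 9 (new)  [load 240/290]
  140 → break 7  [load 260/290]
  200 → break 10 (new)  [load 200/290]
10 commercial breaks opened.

10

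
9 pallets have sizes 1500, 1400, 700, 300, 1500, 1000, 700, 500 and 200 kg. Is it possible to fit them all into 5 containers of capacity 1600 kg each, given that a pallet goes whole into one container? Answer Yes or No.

No

Total = 7800 kg; ⌈7800/1600⌉ = 5.
The bound of 5 does not rule out 5, but exhaustive search shows no assignment into 5 containers of capacity 1600 kg exists — the minimum is 6.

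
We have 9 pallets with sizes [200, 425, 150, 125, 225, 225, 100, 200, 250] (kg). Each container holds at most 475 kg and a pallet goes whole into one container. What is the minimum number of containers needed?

Total = 425 + 250 + 225 + 225 + 200 + 200 + 150 + 125 + 100 = 1900 kg.
Lower bound: ⌈1900/475⌉ = 4 containers.
A packing using 5 containers:
  container 1: 425 = 425
  container 2: 250 + 225 = 475
  container 3: 225 + 200 = 425
  container 4: 200 + 150 + 125 = 475
  container 5: 100 = 100
No arrangement into 4 containers stays within capacity, so 5 is optimal.

5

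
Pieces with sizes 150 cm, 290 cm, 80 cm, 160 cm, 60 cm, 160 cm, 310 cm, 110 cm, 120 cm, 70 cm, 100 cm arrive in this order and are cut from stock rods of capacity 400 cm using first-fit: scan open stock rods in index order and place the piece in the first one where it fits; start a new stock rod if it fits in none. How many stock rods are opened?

5

  150 → stock rod 1 (new)  [load 150/400]
  290 → stock rod 2 (new)  [load 290/400]
  80 → stock rod 1  [load 230/400]
  160 → stock rod 1  [load 390/400]
  60 → stock rod 2  [load 350/400]
  160 → stock rod 3 (new)  [load 160/400]
  310 → stock rod 4 (new)  [load 310/400]
  110 → stock rod 3  [load 270/400]
  120 → stock rod 3  [load 390/400]
  70 → stock rod 4  [load 380/400]
  100 → stock rod 5 (new)  [load 100/400]
5 stock rods opened.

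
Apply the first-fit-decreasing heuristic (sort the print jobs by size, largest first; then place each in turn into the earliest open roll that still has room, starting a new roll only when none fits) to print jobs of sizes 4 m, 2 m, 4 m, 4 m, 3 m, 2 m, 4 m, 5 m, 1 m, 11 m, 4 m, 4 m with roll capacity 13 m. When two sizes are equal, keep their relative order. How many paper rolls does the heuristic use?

4

Sorted descending: 11, 5, 4, 4, 4, 4, 4, 4, 3, 2, 2, 1.
  11 → roll 1 (new)  [load 11/13]
  5 → roll 2 (new)  [load 5/13]
  4 → roll 2  [load 9/13]
  4 → roll 2  [load 13/13]
  4 → roll 3 (new)  [load 4/13]
  4 → roll 3  [load 8/13]
  4 → roll 3  [load 12/13]
  4 → roll 4 (new)  [load 4/13]
  3 → roll 4  [load 7/13]
  2 → roll 1  [load 13/13]
  2 → roll 4  [load 9/13]
  1 → roll 3  [load 13/13]
4 paper rolls opened.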